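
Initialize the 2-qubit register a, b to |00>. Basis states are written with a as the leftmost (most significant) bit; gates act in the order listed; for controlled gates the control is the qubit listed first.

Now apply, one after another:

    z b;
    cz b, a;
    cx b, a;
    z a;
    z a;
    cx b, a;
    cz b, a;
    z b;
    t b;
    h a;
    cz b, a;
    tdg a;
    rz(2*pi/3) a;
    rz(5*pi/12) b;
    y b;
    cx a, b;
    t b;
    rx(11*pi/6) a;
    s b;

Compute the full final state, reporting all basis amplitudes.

The resulting statevector has amplitude (1 - sqrt(3))*exp(7*I*pi/8)/4 on |00>, (-sqrt(3) - 1)*exp(17*I*pi/24)/4 on |01>, (-sqrt(3) - 1)*exp(3*I*pi/8)/4 on |10>, (-1 + sqrt(3))*exp(5*I*pi/24)/4 on |11>.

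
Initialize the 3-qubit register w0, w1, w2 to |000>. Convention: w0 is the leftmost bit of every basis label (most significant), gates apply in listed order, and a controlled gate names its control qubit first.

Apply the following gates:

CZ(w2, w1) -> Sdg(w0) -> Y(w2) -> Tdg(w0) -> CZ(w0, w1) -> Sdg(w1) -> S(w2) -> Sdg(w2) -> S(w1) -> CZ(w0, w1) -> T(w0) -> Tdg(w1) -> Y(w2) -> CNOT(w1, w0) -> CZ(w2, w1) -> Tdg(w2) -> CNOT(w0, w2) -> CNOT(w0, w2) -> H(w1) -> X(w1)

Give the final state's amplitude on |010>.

The amplitude on |010> is sqrt(2)/2. Key observation: gates 4-11 undo each other exactly, leaving only the rest of the circuit to track.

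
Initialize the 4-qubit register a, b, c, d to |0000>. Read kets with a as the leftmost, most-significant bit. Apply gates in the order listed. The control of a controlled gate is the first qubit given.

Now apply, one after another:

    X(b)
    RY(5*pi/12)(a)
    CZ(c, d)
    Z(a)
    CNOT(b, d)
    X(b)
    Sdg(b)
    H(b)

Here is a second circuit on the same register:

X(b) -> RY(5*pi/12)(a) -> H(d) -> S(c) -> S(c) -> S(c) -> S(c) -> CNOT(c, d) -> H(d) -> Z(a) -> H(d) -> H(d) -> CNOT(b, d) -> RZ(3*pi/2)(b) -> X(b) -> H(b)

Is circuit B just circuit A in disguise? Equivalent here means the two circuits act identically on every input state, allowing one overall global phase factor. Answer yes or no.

No, they are not equivalent — no single phase factor reconciles the two unitaries.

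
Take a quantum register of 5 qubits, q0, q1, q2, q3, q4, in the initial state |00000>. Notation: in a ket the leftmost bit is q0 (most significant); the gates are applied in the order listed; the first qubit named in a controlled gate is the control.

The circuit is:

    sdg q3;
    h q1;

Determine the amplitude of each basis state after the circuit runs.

The resulting statevector has amplitude sqrt(2)/2 on |00000>, sqrt(2)/2 on |01000>, and 0 on every other basis state.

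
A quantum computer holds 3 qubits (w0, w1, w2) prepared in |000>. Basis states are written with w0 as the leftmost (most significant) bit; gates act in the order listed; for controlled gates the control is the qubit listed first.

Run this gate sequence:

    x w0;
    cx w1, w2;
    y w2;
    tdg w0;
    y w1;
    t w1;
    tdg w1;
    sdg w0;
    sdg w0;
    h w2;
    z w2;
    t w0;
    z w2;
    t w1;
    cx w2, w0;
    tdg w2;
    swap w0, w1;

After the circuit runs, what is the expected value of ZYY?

The expectation value of ZYY is sqrt(2)/2.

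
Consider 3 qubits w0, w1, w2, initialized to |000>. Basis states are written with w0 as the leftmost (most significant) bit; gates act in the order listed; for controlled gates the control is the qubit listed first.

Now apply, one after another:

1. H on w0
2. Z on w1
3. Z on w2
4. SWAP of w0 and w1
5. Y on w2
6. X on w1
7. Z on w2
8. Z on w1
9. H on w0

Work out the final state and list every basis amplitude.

The resulting statevector has amplitude 0 on |000>, -I/2 on |001>, 0 on |010>, I/2 on |011>, 0 on |100>, -I/2 on |101>, 0 on |110>, I/2 on |111>.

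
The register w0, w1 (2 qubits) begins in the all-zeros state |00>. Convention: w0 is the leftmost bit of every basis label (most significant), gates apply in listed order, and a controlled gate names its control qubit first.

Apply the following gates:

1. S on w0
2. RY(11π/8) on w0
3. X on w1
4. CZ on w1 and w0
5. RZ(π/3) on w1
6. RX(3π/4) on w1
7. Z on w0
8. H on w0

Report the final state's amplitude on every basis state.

The final amplitudes are -sqrt(2)*I*sqrt(sqrt(2)/4 + 1/2)*exp(I*pi/6)*sin(5*pi/16)/2 + sqrt(2)*I*sqrt(sqrt(2)/4 + 1/2)*exp(I*pi/6)*cos(5*pi/16)/2 on |00>, -sqrt(2)*sqrt(1/2 - sqrt(2)/4)*exp(I*pi/6)*cos(5*pi/16)/2 + sqrt(2)*sqrt(1/2 - sqrt(2)/4)*exp(I*pi/6)*sin(5*pi/16)/2 on |01>, sqrt(2)*I*sqrt(sqrt(2)/4 + 1/2)*exp(I*pi/6)*cos(5*pi/16)/2 + sqrt(2)*I*sqrt(sqrt(2)/4 + 1/2)*exp(I*pi/6)*sin(5*pi/16)/2 on |10>, -sqrt(2)*sqrt(1/2 - sqrt(2)/4)*exp(I*pi/6)*sin(5*pi/16)/2 - sqrt(2)*sqrt(1/2 - sqrt(2)/4)*exp(I*pi/6)*cos(5*pi/16)/2 on |11>.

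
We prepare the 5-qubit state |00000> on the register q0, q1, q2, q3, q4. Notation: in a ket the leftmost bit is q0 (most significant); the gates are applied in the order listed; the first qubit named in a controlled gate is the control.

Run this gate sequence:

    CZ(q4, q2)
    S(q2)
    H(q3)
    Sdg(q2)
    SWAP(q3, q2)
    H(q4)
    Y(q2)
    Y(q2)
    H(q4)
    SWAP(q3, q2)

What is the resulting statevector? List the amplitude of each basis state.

The resulting statevector has amplitude sqrt(2)/2 on |00000>, sqrt(2)/2 on |00010>, and 0 on every other basis state. Key observation: gates 5-10 undo each other exactly, leaving only the rest of the circuit to track.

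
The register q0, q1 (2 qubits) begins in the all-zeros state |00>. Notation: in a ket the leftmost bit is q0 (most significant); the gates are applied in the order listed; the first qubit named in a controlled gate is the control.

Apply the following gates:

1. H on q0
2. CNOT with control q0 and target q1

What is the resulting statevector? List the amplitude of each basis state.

The final amplitudes are sqrt(2)/2 on |00>, 0 on |01>, 0 on |10>, sqrt(2)/2 on |11>.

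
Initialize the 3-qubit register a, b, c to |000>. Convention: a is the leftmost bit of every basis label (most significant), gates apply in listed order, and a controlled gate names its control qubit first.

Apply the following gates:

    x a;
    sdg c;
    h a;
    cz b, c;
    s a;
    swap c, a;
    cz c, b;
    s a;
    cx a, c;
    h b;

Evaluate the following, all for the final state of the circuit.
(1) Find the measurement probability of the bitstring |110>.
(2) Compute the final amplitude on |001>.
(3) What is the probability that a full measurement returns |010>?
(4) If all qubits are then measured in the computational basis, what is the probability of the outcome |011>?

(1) A full measurement returns |110> with probability 0.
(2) |001> carries amplitude -I/2 in the final state.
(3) The probability of measuring |010> is 1/4.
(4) The probability of measuring |011> is 1/4.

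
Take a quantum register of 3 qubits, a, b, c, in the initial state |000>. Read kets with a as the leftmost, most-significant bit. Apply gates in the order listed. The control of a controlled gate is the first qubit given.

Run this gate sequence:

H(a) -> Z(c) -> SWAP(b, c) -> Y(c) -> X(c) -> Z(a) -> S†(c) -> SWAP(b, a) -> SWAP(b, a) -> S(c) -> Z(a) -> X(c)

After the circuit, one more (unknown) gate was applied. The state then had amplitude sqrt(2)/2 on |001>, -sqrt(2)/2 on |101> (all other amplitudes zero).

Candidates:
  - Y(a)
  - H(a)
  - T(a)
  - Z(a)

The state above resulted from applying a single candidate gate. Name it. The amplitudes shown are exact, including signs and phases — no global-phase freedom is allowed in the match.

It was Y(a) that produced the state shown. Key observation: gates 5-12 undo each other exactly, leaving only the rest of the circuit to track.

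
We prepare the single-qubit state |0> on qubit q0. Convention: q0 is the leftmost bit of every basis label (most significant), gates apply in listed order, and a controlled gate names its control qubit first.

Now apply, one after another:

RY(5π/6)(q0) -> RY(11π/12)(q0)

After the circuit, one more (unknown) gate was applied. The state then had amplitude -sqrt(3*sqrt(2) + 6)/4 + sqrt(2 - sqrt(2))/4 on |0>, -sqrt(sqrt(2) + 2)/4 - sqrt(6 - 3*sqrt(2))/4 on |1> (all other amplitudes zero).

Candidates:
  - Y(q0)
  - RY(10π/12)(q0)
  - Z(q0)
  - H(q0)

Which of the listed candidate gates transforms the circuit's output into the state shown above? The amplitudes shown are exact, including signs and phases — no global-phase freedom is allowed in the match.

It was RY(10π/12)(q0) that produced the state shown.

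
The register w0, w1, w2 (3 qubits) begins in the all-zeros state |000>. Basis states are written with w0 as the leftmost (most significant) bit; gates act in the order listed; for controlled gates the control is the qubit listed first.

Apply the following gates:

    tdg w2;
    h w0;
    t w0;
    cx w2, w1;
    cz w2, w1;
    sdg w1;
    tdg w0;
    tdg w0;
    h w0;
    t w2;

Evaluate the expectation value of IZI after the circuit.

The observable IZI averages to 1.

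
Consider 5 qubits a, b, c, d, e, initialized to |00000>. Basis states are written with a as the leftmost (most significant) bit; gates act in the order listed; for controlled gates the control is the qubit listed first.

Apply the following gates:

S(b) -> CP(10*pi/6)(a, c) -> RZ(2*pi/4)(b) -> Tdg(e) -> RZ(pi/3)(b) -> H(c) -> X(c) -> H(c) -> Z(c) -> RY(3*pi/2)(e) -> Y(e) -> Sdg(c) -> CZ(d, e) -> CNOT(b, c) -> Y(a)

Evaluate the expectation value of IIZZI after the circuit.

The expectation value of IIZZI is 1. Key observation: steps 6-9 multiply out to the identity, so the circuit reduces to the remaining gates.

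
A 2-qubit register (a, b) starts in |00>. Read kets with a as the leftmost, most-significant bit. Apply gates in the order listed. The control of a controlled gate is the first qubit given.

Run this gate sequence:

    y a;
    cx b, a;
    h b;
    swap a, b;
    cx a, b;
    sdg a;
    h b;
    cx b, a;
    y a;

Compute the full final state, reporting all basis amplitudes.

After the circuit, the state carries amplitude -I/2 on |00>, -1/2 on |01>, -1/2 on |10>, I/2 on |11>.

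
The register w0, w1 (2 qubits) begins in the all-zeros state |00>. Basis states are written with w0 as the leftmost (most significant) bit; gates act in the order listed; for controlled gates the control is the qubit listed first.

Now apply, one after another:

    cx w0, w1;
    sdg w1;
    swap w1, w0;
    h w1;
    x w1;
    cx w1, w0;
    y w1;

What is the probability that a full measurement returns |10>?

A full measurement returns |10> with probability 1/2.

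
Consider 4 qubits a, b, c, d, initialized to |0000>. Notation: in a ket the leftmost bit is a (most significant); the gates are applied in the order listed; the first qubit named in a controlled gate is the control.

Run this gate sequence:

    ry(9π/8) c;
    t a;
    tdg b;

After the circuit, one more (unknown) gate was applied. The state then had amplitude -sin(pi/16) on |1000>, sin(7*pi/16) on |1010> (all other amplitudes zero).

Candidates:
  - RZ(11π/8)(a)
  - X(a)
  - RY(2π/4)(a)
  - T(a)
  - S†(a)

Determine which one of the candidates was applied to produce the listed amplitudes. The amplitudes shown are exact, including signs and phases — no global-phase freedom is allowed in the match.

The unique candidate consistent with the amplitudes is X(a).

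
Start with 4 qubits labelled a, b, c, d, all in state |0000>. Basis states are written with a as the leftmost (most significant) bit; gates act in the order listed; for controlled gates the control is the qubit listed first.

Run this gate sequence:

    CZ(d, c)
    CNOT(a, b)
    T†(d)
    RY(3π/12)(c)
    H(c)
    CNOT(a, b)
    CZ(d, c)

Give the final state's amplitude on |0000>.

The final state's coefficient on |0000> equals sqrt(2)*(sqrt(2 - sqrt(2)) + sqrt(sqrt(2) + 2))/4.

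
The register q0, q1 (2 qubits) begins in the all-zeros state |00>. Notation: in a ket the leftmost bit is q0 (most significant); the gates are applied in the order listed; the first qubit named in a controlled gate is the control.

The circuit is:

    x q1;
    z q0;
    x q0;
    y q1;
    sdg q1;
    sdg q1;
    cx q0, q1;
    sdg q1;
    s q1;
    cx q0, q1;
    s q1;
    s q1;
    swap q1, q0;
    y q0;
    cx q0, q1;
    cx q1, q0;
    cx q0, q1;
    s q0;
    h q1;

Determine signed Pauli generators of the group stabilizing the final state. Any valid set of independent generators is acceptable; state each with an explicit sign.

One valid set of independent stabilizer generators is -IX, -ZI (any independent generating set of the same group is equally correct). Key observation: steps 5-12 multiply out to the identity, so the circuit reduces to the remaining gates.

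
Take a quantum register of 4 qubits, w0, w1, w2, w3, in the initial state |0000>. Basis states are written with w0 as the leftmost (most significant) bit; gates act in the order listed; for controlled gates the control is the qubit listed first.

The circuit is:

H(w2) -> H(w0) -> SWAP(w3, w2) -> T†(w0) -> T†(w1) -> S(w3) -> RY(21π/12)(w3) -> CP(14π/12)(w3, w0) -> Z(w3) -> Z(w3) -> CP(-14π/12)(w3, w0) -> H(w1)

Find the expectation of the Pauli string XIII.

The expectation value of XIII is sqrt(2)/2. Key observation: gates 8-11 undo each other exactly, leaving only the rest of the circuit to track.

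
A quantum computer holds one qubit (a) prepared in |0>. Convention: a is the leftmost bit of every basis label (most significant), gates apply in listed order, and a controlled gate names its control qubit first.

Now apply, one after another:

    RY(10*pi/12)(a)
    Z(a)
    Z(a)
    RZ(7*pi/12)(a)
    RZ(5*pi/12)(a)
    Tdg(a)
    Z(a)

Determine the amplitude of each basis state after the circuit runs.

The final amplitudes are I*(-sqrt(6) + sqrt(2))/4 on |0>, (-sqrt(6) - sqrt(2))*exp(I*pi/4)/4 on |1>.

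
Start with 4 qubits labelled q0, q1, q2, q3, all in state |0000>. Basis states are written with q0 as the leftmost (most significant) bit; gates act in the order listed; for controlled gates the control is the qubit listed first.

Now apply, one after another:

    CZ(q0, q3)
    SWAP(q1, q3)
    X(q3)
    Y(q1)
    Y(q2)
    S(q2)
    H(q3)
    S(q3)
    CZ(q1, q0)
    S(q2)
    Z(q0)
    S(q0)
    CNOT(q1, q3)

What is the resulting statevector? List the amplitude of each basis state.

After the circuit, the state carries amplitude -sqrt(2)*I/2 on |0110>, sqrt(2)/2 on |0111>, and 0 on every other basis state.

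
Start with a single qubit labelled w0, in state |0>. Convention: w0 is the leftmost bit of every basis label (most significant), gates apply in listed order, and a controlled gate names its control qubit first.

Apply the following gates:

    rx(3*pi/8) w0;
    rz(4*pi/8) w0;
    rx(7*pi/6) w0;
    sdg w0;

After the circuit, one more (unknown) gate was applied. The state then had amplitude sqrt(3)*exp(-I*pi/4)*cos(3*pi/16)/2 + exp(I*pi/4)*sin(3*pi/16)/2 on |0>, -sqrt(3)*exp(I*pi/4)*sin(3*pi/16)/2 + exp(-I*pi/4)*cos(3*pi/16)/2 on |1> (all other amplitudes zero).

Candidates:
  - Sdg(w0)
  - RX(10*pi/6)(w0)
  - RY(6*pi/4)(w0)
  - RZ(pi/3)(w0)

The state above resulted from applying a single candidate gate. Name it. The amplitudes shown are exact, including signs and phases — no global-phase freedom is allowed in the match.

The applied gate was RY(6*pi/4)(w0).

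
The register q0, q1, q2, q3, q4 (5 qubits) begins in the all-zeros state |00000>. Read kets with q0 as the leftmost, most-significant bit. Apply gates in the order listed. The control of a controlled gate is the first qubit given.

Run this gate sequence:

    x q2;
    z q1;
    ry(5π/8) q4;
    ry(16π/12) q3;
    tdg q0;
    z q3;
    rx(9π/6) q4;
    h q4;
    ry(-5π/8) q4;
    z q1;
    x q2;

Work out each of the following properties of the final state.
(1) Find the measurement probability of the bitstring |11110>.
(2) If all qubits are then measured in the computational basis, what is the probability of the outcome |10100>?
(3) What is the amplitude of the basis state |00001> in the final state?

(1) Outcome |11110> occurs with probability 0.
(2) The probability of measuring |10100> is 0.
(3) The amplitude on |00001> is -sqrt(sqrt(2) + 2)/8 - sqrt(2 - sqrt(2))/8 - I/4.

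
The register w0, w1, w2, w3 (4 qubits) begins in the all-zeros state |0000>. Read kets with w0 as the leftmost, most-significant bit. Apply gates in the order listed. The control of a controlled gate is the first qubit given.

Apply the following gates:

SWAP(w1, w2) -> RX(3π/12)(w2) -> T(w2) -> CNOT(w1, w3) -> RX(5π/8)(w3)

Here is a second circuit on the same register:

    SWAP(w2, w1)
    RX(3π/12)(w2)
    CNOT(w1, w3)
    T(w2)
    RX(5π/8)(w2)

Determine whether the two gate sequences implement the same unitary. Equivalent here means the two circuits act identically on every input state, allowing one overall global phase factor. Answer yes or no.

No, they are not equivalent — no single phase factor reconciles the two unitaries.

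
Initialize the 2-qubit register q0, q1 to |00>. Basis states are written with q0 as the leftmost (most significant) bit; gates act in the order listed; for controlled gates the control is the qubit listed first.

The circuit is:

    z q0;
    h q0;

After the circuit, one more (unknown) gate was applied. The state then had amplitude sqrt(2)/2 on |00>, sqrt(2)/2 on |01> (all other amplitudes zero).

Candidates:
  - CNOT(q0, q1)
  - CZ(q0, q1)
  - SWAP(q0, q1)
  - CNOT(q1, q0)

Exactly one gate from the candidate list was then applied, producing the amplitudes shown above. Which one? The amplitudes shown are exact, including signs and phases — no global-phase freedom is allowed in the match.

It was SWAP(q0, q1) that produced the state shown.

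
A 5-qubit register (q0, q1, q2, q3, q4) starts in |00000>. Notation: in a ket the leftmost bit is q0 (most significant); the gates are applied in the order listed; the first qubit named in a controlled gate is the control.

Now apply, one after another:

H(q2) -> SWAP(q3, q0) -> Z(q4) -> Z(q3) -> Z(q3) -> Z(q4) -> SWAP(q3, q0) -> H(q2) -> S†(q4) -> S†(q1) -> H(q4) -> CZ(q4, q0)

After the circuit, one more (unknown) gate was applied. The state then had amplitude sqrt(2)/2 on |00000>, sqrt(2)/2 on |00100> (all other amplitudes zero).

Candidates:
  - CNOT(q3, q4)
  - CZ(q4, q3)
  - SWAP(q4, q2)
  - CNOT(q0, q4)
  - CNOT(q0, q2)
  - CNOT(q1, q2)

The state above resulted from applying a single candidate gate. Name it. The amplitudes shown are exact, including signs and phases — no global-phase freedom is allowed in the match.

It was SWAP(q4, q2) that produced the state shown. Key observation: steps 1-8 multiply out to the identity, so the circuit reduces to the remaining gates.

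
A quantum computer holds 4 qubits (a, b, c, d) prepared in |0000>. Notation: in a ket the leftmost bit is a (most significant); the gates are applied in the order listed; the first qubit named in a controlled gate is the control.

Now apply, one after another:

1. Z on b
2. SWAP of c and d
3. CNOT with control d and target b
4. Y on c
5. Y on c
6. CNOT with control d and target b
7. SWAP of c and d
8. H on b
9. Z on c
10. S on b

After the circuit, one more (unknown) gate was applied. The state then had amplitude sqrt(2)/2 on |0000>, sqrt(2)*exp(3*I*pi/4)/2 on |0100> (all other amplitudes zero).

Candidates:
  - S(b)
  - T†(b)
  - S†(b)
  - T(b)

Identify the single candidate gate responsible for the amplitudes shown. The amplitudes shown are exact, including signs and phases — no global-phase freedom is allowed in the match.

The unique candidate consistent with the amplitudes is T(b). Key observation: gates 2-7 undo each other exactly, leaving only the rest of the circuit to track.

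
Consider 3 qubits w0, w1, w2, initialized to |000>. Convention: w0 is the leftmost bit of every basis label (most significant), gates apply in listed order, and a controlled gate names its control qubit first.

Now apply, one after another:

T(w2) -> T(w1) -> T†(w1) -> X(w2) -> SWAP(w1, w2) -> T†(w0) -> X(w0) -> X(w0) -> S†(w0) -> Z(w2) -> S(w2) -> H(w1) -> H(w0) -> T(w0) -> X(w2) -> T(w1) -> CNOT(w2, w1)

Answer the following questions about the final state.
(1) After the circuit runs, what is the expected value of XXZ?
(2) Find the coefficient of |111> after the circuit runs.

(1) The expectation value of XXZ is 1/2.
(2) The final state's coefficient on |111> equals exp(I*pi/4)/2.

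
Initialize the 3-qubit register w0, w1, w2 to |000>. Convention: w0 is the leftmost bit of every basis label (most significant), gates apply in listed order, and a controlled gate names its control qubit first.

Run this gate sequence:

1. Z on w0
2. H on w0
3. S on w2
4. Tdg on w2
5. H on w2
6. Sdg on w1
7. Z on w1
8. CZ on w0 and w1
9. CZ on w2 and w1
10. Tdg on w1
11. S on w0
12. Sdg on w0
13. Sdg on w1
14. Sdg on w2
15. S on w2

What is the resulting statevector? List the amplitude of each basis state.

The resulting statevector has amplitude 1/2 on |000>, 1/2 on |001>, 0 on |010>, 0 on |011>, 1/2 on |100>, 1/2 on |101>, 0 on |110>, 0 on |111>. Key observation: the block from step 11 through step 12 cancels to the identity and can be dropped.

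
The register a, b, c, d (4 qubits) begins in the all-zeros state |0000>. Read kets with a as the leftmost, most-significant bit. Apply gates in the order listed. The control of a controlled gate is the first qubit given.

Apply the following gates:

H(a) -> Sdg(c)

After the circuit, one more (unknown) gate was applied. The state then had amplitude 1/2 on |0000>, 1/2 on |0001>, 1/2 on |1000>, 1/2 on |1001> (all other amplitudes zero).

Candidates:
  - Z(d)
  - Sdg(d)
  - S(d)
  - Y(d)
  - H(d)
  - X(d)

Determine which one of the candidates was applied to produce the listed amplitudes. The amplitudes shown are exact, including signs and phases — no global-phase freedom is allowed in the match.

It was H(d) that produced the state shown.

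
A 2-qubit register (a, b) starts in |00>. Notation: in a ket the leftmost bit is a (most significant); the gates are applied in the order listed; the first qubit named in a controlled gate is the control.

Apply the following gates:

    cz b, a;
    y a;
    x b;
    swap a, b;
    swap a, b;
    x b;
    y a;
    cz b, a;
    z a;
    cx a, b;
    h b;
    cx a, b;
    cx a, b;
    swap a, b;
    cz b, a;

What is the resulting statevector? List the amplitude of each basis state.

The final amplitudes are sqrt(2)/2 on |00>, 0 on |01>, sqrt(2)/2 on |10>, 0 on |11>. Key observation: steps 1-8 multiply out to the identity, so the circuit reduces to the remaining gates.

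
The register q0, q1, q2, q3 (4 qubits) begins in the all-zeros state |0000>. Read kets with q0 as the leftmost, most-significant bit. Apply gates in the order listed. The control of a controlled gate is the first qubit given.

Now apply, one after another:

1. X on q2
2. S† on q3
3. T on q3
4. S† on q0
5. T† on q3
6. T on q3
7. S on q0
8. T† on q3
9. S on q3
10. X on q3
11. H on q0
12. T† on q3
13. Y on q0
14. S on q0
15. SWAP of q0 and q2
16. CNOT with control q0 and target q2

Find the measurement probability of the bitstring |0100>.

The probability of measuring |0100> is 0.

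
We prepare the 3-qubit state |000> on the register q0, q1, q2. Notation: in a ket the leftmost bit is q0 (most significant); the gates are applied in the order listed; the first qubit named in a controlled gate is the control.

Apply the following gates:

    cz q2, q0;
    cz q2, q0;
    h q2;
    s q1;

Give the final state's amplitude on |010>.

The final state's coefficient on |010> equals 0. Key observation: gates 1-2 undo each other exactly, leaving only the rest of the circuit to track.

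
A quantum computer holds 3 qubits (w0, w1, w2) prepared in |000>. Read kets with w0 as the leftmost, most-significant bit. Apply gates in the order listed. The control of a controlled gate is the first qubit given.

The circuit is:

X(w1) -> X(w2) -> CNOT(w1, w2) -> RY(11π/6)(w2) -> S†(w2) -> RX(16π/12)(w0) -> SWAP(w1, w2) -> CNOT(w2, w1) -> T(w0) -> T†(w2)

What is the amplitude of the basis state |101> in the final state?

The final state's coefficient on |101> equals -3*sqrt(2)/8 + sqrt(6)/8.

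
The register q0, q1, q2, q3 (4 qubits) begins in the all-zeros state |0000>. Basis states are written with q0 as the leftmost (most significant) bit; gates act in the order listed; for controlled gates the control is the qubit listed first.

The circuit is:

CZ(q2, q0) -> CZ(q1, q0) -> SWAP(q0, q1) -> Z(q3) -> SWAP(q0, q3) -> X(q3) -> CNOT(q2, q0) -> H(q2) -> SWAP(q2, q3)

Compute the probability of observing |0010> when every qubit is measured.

A full measurement returns |0010> with probability 1/2.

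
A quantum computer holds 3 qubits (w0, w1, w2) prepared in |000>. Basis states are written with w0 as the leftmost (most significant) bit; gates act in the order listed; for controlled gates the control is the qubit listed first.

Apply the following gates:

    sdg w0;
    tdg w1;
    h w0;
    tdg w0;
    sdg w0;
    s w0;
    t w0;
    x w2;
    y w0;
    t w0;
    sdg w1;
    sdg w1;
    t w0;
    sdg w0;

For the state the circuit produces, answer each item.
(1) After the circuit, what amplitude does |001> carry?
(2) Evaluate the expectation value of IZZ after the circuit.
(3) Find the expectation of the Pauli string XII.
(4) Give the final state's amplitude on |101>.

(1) |001> carries amplitude -sqrt(2)*I/2 in the final state. Key observation: the block from step 4 through step 7 cancels to the identity and can be dropped.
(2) The observable IZZ averages to -1.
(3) In the final state, XII has expectation -1.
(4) The final state's coefficient on |101> equals sqrt(2)*I/2.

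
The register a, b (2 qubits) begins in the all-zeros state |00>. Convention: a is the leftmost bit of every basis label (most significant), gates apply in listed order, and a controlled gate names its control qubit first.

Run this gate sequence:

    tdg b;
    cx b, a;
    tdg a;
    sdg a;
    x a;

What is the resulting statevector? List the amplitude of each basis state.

The resulting statevector has amplitude 1 on |10>, and 0 on every other basis state.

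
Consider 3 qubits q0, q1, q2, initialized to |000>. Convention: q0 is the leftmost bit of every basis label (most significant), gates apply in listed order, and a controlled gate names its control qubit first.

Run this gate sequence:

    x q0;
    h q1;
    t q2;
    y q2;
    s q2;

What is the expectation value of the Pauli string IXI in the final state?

The expectation value of IXI is 1.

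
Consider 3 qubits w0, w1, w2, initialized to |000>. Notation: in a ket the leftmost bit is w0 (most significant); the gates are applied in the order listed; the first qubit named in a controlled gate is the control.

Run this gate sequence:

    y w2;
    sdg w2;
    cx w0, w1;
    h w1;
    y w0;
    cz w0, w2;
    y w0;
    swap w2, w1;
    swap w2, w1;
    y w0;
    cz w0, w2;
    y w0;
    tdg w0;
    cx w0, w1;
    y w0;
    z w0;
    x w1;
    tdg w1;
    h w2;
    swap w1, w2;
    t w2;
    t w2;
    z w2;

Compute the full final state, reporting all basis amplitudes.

After the circuit, the state carries amplitude 0 on |000>, 0 on |001>, 0 on |010>, 0 on |011>, -I/2 on |100>, exp(3*I*pi/4)/2 on |101>, I/2 on |110>, -exp(3*I*pi/4)/2 on |111>. Key observation: the block from step 5 through step 12 cancels to the identity and can be dropped.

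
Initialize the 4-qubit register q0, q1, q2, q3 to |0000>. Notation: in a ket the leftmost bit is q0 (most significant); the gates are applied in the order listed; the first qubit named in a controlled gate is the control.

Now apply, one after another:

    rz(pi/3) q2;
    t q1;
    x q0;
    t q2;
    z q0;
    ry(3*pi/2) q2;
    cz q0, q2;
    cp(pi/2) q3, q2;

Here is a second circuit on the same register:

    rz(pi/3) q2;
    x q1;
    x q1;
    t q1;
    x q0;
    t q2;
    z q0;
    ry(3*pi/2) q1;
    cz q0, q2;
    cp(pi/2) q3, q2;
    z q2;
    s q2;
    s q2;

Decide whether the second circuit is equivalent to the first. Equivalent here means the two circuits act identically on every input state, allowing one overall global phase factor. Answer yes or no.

No: there is an input state on which the two circuits produce genuinely different outputs (not merely differing by a phase).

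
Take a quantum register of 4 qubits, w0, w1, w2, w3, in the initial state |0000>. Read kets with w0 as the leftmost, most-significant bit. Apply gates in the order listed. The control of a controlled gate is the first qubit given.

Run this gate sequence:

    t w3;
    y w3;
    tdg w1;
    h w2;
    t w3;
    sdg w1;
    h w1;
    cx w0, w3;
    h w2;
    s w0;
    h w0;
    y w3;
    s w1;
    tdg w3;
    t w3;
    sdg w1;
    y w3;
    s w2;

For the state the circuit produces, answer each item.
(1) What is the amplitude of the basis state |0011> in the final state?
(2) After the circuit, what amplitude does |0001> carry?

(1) The final state's coefficient on |0011> equals 0. Key observation: steps 12-17 multiply out to the identity, so the circuit reduces to the remaining gates.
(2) The amplitude on |0001> is exp(3*I*pi/4)/2.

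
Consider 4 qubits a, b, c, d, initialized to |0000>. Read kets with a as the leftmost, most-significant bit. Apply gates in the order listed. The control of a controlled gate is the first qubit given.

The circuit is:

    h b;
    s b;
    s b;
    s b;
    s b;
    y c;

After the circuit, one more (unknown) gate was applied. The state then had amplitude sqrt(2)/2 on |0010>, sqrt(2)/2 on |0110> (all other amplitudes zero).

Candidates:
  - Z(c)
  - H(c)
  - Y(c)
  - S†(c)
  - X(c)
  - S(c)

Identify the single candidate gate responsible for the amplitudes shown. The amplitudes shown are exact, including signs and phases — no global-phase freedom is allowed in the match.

The applied gate was S†(c).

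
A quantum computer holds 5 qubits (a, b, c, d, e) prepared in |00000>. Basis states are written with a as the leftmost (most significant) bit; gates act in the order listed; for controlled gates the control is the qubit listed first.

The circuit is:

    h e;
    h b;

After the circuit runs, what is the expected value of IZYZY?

In the final state, IZYZY has expectation 0.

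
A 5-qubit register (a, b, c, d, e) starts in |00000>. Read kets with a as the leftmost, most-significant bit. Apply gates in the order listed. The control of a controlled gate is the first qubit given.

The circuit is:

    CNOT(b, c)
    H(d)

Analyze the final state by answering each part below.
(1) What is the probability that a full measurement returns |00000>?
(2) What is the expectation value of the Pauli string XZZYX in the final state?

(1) A full measurement returns |00000> with probability 1/2.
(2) In the final state, XZZYX has expectation 0.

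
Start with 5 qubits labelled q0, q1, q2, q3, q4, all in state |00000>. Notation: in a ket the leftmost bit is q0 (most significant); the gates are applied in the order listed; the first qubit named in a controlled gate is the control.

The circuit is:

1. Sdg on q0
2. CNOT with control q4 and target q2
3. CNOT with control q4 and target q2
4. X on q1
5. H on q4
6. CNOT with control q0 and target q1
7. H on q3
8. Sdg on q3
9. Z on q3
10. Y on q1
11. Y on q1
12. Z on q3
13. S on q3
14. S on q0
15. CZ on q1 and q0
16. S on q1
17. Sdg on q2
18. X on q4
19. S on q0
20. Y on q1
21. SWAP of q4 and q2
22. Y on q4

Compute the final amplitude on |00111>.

The amplitude on |00111> is I/2. Key observation: steps 8-13 multiply out to the identity, so the circuit reduces to the remaining gates.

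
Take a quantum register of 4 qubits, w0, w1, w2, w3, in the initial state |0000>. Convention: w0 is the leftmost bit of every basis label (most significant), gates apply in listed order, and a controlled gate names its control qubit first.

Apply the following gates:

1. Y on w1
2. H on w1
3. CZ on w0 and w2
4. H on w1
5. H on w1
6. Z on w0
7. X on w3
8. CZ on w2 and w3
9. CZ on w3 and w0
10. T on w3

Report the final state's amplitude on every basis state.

The resulting statevector has amplitude sqrt(2)*exp(3*I*pi/4)/2 on |0001>, -sqrt(2)*exp(3*I*pi/4)/2 on |0101>, and 0 on every other basis state. Key observation: steps 4-5 multiply out to the identity, so the circuit reduces to the remaining gates.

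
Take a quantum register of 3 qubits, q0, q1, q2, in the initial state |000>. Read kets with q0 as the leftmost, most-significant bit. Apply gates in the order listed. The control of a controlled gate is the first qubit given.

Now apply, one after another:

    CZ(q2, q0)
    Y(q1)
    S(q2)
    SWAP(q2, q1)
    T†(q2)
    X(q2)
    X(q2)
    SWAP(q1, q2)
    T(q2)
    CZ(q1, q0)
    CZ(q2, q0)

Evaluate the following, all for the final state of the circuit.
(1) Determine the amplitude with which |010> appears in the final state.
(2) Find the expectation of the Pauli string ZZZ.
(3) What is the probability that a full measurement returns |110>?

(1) The final state's coefficient on |010> equals exp(I*pi/4). Key observation: gates 6-7 undo each other exactly, leaving only the rest of the circuit to track.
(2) In the final state, ZZZ has expectation -1.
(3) A full measurement returns |110> with probability 0.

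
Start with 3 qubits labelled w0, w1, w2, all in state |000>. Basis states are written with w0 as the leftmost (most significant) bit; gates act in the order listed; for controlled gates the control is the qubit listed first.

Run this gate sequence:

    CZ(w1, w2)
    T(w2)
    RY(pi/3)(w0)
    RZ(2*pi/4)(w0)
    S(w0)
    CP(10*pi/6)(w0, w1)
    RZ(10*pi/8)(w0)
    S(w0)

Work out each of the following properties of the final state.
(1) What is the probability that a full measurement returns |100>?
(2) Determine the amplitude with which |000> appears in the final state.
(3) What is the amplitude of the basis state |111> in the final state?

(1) Outcome |100> occurs with probability 1/4.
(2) The final state's coefficient on |000> equals -sqrt(3)*exp(I*pi/8)/2.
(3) |111> carries amplitude 0 in the final state.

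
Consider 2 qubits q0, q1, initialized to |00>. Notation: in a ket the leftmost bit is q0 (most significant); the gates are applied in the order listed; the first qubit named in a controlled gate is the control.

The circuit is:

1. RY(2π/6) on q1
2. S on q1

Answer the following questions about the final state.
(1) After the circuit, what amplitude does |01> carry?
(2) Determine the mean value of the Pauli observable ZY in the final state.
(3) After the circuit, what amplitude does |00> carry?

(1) The amplitude on |01> is I/2.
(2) The expectation value of ZY is sqrt(3)/2.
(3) The amplitude on |00> is sqrt(3)/2.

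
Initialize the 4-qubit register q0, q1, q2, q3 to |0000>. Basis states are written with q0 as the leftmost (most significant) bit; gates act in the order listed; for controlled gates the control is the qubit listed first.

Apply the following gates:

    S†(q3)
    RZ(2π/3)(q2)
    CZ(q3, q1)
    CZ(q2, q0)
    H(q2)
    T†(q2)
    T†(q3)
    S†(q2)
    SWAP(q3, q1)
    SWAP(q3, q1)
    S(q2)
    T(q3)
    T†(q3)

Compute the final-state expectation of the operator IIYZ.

In the final state, IIYZ has expectation -sqrt(2)/2. Key observation: gates 7-12 undo each other exactly, leaving only the rest of the circuit to track.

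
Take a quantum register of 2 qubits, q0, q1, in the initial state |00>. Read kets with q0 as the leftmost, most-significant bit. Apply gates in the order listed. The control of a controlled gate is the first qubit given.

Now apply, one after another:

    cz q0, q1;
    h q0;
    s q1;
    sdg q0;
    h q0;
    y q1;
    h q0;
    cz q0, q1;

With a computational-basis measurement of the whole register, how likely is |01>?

The probability of measuring |01> is 1/2.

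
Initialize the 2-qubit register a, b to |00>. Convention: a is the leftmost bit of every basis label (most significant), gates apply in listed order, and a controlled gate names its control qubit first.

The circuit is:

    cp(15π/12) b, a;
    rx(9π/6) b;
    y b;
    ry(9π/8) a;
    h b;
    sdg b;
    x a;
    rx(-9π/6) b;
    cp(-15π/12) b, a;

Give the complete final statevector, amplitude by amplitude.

The final amplitudes are sqrt(2)*I*cos(pi/16)/2 on |00>, -sqrt(2)*I*cos(pi/16)/2 on |01>, -sqrt(2)*I*sin(pi/16)/2 on |10>, -sqrt(2)*exp(I*pi/4)*sin(pi/16)/2 on |11>.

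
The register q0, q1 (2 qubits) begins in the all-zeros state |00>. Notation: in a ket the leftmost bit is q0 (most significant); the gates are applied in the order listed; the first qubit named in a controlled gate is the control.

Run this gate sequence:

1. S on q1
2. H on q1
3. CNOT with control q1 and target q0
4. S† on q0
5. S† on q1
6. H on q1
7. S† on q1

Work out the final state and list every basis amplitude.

The resulting statevector has amplitude 1/2 on |00>, -I/2 on |01>, -1/2 on |10>, -I/2 on |11>.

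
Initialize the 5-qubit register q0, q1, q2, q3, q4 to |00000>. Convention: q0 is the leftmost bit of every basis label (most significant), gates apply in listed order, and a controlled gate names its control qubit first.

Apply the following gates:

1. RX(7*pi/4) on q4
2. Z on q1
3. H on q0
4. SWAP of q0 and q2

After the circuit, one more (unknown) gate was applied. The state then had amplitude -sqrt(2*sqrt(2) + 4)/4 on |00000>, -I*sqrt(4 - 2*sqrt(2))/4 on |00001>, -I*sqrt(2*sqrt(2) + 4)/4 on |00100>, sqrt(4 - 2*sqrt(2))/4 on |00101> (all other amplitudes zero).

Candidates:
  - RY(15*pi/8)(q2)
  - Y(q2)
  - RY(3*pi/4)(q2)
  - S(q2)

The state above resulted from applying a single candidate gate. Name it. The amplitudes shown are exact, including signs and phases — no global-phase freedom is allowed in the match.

The unique candidate consistent with the amplitudes is S(q2).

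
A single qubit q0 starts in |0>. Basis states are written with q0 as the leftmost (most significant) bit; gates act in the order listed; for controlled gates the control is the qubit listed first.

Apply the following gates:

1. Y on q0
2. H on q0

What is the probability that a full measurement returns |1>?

Outcome |1> occurs with probability 1/2.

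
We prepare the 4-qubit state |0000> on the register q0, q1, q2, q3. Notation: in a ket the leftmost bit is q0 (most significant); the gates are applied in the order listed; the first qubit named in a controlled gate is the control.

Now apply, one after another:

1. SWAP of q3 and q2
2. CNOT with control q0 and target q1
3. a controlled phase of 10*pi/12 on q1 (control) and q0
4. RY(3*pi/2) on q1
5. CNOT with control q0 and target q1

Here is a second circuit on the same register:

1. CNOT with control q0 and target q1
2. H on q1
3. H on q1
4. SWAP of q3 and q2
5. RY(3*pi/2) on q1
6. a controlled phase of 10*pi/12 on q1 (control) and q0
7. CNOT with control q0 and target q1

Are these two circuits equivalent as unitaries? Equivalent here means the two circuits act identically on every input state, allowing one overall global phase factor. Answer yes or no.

No — the two circuits implement different unitaries, even allowing a global phase.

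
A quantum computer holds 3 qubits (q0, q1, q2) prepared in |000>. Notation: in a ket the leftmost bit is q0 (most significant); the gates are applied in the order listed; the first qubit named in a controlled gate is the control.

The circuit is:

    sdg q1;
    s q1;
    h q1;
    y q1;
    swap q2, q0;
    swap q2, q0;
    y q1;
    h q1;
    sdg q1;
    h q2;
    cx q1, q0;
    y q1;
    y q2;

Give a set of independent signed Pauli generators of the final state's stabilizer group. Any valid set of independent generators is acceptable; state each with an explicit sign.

The stabilizer group can be generated by -IIX, +ZII, -IZI, among other valid generating sets. Key observation: the block from step 2 through step 9 cancels to the identity and can be dropped.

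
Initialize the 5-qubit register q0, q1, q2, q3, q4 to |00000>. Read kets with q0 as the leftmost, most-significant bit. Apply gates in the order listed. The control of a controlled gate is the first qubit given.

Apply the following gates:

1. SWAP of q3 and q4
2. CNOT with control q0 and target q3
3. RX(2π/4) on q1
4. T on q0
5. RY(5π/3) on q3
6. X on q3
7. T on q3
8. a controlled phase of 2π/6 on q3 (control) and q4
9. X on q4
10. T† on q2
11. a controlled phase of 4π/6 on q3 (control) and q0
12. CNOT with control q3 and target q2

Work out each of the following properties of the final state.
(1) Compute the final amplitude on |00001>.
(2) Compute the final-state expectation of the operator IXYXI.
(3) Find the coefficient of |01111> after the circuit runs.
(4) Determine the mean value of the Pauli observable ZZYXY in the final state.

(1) The amplitude on |00001> is sqrt(2)/4.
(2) The observable IXYXI averages to 0.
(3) The final state's coefficient on |01111> equals sqrt(6)*exp(3*I*pi/4)/4.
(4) The observable ZZYXY averages to 0.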